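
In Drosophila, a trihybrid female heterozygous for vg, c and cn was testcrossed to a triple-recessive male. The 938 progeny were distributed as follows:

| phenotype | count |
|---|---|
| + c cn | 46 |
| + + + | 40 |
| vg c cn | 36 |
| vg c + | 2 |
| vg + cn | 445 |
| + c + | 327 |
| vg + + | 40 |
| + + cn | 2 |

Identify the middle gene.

vg

The two most frequent reciprocal classes, + c + and vg + cn, are the parental types, so the F1 was + c + / vg + cn.
The two rarest classes, vg c + and + + cn, are the double crossovers. Comparing them with the parentals, only the vg allele has switched, so vg is the middle locus and the order is cn – vg – c.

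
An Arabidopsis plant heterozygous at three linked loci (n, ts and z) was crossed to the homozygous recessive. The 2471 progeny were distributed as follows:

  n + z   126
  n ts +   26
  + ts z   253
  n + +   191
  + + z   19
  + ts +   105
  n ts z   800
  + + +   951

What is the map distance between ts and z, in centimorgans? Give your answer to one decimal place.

The two most frequent reciprocal classes, + + + and n ts z, are the parental types, so the F1 was + + + / n ts z.
The two rarest classes, + + z and n ts +, are the double crossovers. Comparing them with the parentals, only the z allele has switched, so z is the middle locus and the order is n – z – ts.
Crossovers in the z–ts interval produce the single-crossover classes + ts + and n + z (105 + 126 = 231) plus the double crossovers (45).
RF(z–ts) = (231 + 45) / 2471 = 276/2471 = 0.1117 → 11.2 centimorgans.

11.2 centimorgans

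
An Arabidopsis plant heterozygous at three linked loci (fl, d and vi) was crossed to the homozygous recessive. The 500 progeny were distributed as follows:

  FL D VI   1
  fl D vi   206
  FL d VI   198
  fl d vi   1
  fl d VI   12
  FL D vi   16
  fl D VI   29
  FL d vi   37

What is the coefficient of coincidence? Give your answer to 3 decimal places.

0.490

The two most frequent reciprocal classes, fl D vi and FL d VI, are the parental types, so the F1 was fl D vi / FL d VI.
The two rarest classes, fl d vi and FL D VI, are the double crossovers. Comparing them with the parentals, only the d allele has switched, so d is the middle locus and the order is vi – d – fl.
vi–d: (66 + 2)/500 = 0.1360; d–fl: (28 + 2)/500 = 0.0600.
Expected DCO frequency = 0.1360 × 0.0600 ≈ 0.00816; observed = 2/500 ≈ 0.00400.
Coefficient of coincidence = 0.00400/0.00816 ≈ 0.490.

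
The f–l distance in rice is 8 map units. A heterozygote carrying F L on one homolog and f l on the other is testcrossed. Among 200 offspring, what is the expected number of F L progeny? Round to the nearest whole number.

A map distance of 8 map units corresponds to a recombination frequency of 0.080.
The F1 is F L / f l, so F L is a parental gamete class with expected frequency (1 − r)/2 = 0.920/2 = 0.4600.
Expected number = 0.4600 × 200 = 92.00 ≈ 92.

92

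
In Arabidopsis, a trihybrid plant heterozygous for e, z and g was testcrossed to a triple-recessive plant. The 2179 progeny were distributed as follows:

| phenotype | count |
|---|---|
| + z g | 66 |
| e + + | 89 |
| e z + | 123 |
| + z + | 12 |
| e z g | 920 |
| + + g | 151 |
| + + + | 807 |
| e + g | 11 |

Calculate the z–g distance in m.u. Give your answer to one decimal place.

13.6 m.u.

The two most frequent reciprocal classes, e z g and + + +, are the parental types, so the F1 was e z g / + + +.
The two rarest classes, e + g and + z +, are the double crossovers. Comparing them with the parentals, only the z allele has switched, so z is the middle locus and the order is e – z – g.
Crossovers in the z–g interval produce the single-crossover classes e z + and + + g (123 + 151 = 274) plus the double crossovers (23).
RF(z–g) = (274 + 23) / 2179 = 297/2179 = 0.1363 → 13.6 m.u.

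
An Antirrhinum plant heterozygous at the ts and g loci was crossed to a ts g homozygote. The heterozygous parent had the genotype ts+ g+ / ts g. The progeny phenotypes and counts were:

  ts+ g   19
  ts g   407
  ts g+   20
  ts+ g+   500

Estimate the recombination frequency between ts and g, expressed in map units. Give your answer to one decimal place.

The recombinant classes are ts+ g and ts g+: 19 + 20 = 39.
Recombination frequency = 39/946 = 0.0412 ≈ 4.1%, i.e. 4.1 map units.

4.1 map units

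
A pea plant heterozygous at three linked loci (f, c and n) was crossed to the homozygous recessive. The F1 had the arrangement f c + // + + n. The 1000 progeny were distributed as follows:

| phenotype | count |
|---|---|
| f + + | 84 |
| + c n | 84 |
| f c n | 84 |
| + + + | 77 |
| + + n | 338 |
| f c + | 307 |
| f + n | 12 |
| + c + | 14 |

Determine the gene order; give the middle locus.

f

The two rarest classes, + c + and f + n, are the double crossovers. Comparing them with the parentals, only the f allele has switched, so f is the middle locus and the order is c – f – n.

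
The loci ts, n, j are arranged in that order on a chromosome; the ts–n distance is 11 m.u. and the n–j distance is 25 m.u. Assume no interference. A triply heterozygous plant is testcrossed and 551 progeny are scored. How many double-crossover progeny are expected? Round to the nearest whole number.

15

Map distances give recombination frequencies of 0.110 and 0.250 for the two intervals.
With no interference, expected double-crossover frequency = 0.110 × 0.250 = 0.02750.
Expected number = 0.02750 × 551 = 15.15 ≈ 15.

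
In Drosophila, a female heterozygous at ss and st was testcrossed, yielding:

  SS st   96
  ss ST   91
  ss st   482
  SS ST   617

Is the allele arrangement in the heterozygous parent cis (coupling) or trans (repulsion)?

cis

The two most frequent classes are SS ST (617) and ss st (482); these are the parental (non-recombinant) types.
So the F1 carried SS ST on one chromosome and ss st on the other — the recessive alleles are on the same chromosome (cis / coupling).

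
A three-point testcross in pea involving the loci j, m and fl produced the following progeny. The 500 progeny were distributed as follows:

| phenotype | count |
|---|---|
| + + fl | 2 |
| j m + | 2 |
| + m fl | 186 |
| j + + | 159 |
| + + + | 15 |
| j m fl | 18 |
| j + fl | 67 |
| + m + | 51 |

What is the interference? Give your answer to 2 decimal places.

0.56

The two most frequent reciprocal classes, + m fl and j + +, are the parental types, so the F1 was + m fl / j + +.
The two rarest classes, + + fl and j m +, are the double crossovers. Comparing them with the parentals, only the m allele has switched, so m is the middle locus and the order is j – m – fl.
j–m: (33 + 4)/500 = 0.0740; m–fl: (118 + 4)/500 = 0.2440.
Expected DCO frequency = 0.0740 × 0.2440 ≈ 0.01806; observed = 4/500 ≈ 0.00800.
Coefficient of coincidence = 0.00800/0.01806 ≈ 0.44; interference = 1 − 0.44 = 0.56.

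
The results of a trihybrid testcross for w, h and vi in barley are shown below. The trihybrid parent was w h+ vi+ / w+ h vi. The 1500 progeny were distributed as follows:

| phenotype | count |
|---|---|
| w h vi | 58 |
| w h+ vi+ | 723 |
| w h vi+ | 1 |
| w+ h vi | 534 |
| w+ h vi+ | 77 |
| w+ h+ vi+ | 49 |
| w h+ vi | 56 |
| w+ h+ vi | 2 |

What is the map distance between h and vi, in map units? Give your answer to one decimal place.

The two rarest classes, w h vi+ and w+ h+ vi, are the double crossovers. Comparing them with the parentals, only the h allele has switched, so h is the middle locus and the order is vi – h – w.
Crossovers in the vi–h interval produce the single-crossover classes w h+ vi and w+ h vi+ (56 + 77 = 133) plus the double crossovers (3).
RF(vi–h) = (133 + 3) / 1500 = 136/1500 = 0.0907 → 9.1 map units.

9.1 map units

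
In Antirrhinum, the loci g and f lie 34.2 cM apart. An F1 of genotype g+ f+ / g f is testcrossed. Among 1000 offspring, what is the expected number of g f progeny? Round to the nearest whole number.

329

A map distance of 34.2 cM corresponds to a recombination frequency of 0.342.
The F1 is g+ f+ / g f, so g f is a parental gamete class with expected frequency (1 − r)/2 = 0.658/2 = 0.3290.
Expected number = 0.3290 × 1000 = 329.00 ≈ 329.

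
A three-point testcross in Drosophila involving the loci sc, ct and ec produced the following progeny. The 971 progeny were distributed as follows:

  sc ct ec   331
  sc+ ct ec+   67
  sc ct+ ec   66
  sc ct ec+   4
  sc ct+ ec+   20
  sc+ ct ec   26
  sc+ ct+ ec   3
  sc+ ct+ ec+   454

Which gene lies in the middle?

ec

The two most frequent reciprocal classes, sc ct ec and sc+ ct+ ec+, are the parental types, so the F1 was sc ct ec / sc+ ct+ ec+.
The two rarest classes, sc ct ec+ and sc+ ct+ ec, are the double crossovers. Comparing them with the parentals, only the ec allele has switched, so ec is the middle locus and the order is ct – ec – sc.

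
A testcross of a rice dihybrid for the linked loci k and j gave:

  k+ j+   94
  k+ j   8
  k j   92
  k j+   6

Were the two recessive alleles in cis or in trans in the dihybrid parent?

The two most frequent classes are k+ j+ (94) and k j (92); these are the parental (non-recombinant) types.
So the F1 carried k+ j+ on one chromosome and k j on the other — the recessive alleles are on the same chromosome (cis / coupling).

cis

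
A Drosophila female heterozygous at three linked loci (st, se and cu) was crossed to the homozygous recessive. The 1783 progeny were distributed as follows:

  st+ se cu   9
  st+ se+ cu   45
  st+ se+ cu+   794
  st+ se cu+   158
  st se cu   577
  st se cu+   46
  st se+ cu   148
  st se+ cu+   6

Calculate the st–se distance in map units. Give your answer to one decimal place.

18.0 map units

The two most frequent reciprocal classes, st se cu and st+ se+ cu+, are the parental types, so the F1 was st se cu / st+ se+ cu+.
The two rarest classes, st+ se cu and st se+ cu+, are the double crossovers. Comparing them with the parentals, only the st allele has switched, so st is the middle locus and the order is se – st – cu.
Crossovers in the se–st interval produce the single-crossover classes st se+ cu and st+ se cu+ (148 + 158 = 306) plus the double crossovers (15).
RF(se–st) = (306 + 15) / 1783 = 321/1783 = 0.1800 → 18.0 map units.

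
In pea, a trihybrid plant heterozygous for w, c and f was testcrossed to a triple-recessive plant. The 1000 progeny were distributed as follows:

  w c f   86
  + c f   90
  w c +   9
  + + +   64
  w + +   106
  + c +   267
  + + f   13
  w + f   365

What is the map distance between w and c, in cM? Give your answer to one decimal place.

17.2 cM

The two most frequent reciprocal classes, + c + and w + f, are the parental types, so the F1 was + c + / w + f.
The two rarest classes, w c + and + + f, are the double crossovers. Comparing them with the parentals, only the w allele has switched, so w is the middle locus and the order is f – w – c.
Crossovers in the w–c interval produce the single-crossover classes + + + and w c f (64 + 86 = 150) plus the double crossovers (22).
RF(w–c) = (150 + 22) / 1000 = 172/1000 = 0.1720 → 17.2 cM.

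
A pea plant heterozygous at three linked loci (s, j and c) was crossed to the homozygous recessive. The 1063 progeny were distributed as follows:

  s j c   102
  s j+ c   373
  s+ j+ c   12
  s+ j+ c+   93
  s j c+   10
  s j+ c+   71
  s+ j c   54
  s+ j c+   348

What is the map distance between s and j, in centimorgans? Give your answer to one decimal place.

The two most frequent reciprocal classes, s+ j c+ and s j+ c, are the parental types, so the F1 was s+ j c+ / s j+ c.
The two rarest classes, s j c+ and s+ j+ c, are the double crossovers. Comparing them with the parentals, only the s allele has switched, so s is the middle locus and the order is c – s – j.
Crossovers in the s–j interval produce the single-crossover classes s+ j+ c+ and s j c (93 + 102 = 195) plus the double crossovers (22).
RF(s–j) = (195 + 22) / 1063 = 217/1063 = 0.2041 → 20.4 centimorgans.

20.4 centimorgans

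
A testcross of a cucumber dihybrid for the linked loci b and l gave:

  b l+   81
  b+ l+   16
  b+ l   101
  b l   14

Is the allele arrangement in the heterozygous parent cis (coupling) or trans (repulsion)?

The two most frequent classes are b+ l (101) and b l+ (81); these are the parental (non-recombinant) types.
So the F1 carried b+ l on one chromosome and b l+ on the other — the recessive alleles are on opposite chromosomes (trans / repulsion).

trans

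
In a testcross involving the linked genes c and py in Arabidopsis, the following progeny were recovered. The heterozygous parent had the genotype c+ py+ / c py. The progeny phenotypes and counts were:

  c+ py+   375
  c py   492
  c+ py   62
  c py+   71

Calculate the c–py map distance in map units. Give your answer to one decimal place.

13.3 map units

The recombinant classes are c+ py and c py+: 62 + 71 = 133.
Recombination frequency = 133/1000 = 0.1330 ≈ 13.3%, i.e. 13.3 map units.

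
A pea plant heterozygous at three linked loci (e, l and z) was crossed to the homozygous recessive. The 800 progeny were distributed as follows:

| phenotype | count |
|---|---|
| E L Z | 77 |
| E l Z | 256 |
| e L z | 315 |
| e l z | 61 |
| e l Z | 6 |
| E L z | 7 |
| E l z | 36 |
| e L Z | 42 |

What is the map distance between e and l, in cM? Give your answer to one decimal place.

The two most frequent reciprocal classes, E l Z and e L z, are the parental types, so the F1 was E l Z / e L z.
The two rarest classes, e l Z and E L z, are the double crossovers. Comparing them with the parentals, only the e allele has switched, so e is the middle locus and the order is z – e – l.
Crossovers in the e–l interval produce the single-crossover classes E L Z and e l z (77 + 61 = 138) plus the double crossovers (13).
RF(e–l) = (138 + 13) / 800 = 151/800 = 0.1888 → 18.9 cM.

18.9 cM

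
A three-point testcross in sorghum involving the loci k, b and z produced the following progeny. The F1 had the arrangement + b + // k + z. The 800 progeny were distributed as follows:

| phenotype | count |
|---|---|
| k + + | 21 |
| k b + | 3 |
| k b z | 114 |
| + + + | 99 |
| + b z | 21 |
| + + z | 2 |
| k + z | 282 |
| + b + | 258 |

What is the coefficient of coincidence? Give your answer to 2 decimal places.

0.39

The two rarest classes, k b + and + + z, are the double crossovers. Comparing them with the parentals, only the k allele has switched, so k is the middle locus and the order is b – k – z.
b–k: (213 + 5)/800 = 0.2725; k–z: (42 + 5)/800 = 0.0587.
Expected DCO frequency = 0.2725 × 0.0587 ≈ 0.01600; observed = 5/800 ≈ 0.00625.
Coefficient of coincidence = 0.00625/0.01600 ≈ 0.39.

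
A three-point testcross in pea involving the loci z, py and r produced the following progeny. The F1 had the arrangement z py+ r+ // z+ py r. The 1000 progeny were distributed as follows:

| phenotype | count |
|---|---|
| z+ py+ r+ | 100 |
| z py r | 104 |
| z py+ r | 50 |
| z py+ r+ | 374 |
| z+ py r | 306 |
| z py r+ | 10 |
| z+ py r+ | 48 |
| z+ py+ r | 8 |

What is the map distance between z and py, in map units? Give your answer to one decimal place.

22.2 map units

The two rarest classes, z py r+ and z+ py+ r, are the double crossovers. Comparing them with the parentals, only the py allele has switched, so py is the middle locus and the order is r – py – z.
Crossovers in the py–z interval produce the single-crossover classes z+ py+ r+ and z py r (100 + 104 = 204) plus the double crossovers (18).
RF(py–z) = (204 + 18) / 1000 = 222/1000 = 0.2220 → 22.2 map units.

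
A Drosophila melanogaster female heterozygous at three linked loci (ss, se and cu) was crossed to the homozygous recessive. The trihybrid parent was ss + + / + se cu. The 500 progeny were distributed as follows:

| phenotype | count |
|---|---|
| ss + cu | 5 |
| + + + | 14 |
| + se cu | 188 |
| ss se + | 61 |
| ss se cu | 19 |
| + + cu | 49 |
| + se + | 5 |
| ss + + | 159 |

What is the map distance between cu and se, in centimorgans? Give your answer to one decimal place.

24.0 centimorgans

The two rarest classes, ss + cu and + se +, are the double crossovers. Comparing them with the parentals, only the cu allele has switched, so cu is the middle locus and the order is se – cu – ss.
Crossovers in the se–cu interval produce the single-crossover classes ss se + and + + cu (61 + 49 = 110) plus the double crossovers (10).
RF(se–cu) = (110 + 10) / 500 = 120/500 = 0.2400 → 24.0 centimorgans.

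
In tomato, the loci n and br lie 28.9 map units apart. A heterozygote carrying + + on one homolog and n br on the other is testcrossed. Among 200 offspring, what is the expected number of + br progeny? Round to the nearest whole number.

29

A map distance of 28.9 map units corresponds to a recombination frequency of 0.289.
The F1 is + + / n br, so + br is a recombinant gamete class with expected frequency r/2 = 0.289/2 = 0.1445.
Expected number = 0.1445 × 200 = 28.90 ≈ 29.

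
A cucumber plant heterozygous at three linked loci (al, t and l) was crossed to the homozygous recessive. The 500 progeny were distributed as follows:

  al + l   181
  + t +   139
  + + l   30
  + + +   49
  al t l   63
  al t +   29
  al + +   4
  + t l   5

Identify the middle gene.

l

The two most frequent reciprocal classes, + t + and al + l, are the parental types, so the F1 was + t + / al + l.
The two rarest classes, + t l and al + +, are the double crossovers. Comparing them with the parentals, only the l allele has switched, so l is the middle locus and the order is al – l – t.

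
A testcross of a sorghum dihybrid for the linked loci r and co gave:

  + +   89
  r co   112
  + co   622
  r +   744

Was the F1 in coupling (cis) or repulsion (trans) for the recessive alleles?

The two most frequent classes are + co (622) and r + (744); these are the parental (non-recombinant) types.
So the F1 carried + co on one chromosome and r + on the other — the recessive alleles are on opposite chromosomes (trans / repulsion).

trans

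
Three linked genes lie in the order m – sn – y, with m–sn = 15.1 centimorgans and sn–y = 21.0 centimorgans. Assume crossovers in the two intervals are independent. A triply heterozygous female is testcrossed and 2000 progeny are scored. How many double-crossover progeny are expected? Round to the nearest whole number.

Map distances give recombination frequencies of 0.151 and 0.210 for the two intervals.
With no interference, expected double-crossover frequency = 0.151 × 0.210 = 0.03171.
Expected number = 0.03171 × 2000 = 63.42 ≈ 63.

63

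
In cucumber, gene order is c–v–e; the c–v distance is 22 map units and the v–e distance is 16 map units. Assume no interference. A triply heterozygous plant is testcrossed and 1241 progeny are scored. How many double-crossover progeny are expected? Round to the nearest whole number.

44

Map distances give recombination frequencies of 0.220 and 0.160 for the two intervals.
With no interference, expected double-crossover frequency = 0.220 × 0.160 = 0.03520.
Expected number = 0.03520 × 1241 = 43.68 ≈ 44.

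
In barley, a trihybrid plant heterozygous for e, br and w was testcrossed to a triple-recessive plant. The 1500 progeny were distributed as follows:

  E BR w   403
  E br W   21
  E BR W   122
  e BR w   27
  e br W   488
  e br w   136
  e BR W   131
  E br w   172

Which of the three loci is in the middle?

The two most frequent reciprocal classes, e br W and E BR w, are the parental types, so the F1 was e br W / E BR w.
The two rarest classes, E br W and e BR w, are the double crossovers. Comparing them with the parentals, only the e allele has switched, so e is the middle locus and the order is w – e – br.

e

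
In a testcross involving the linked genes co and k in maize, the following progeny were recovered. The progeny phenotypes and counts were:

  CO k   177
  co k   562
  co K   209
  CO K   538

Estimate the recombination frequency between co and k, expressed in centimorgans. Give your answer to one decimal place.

26.0 centimorgans

The two most frequent classes, CO K (538) and co k (562), are the parental types, so the F1 was CO K / co k.
The recombinant classes are CO k and co K: 177 + 209 = 386.
Recombination frequency = 386/1486 = 0.2598 ≈ 26.0%, i.e. 26.0 centimorgans.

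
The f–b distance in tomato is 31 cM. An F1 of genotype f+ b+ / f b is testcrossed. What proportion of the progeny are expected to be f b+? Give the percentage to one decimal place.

15.5%

A map distance of 31 cM corresponds to a recombination frequency of 0.310.
The F1 is f+ b+ / f b, so f b+ is a recombinant gamete class with expected frequency r/2 = 0.310/2 = 0.1550.
That is 0.1550 = 15.5% of the progeny.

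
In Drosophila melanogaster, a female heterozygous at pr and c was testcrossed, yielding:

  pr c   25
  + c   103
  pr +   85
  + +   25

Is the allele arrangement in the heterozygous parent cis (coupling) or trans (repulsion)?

The two most frequent classes are + c (103) and pr + (85); these are the parental (non-recombinant) types.
So the F1 carried + c on one chromosome and pr + on the other — the recessive alleles are on opposite chromosomes (trans / repulsion).

trans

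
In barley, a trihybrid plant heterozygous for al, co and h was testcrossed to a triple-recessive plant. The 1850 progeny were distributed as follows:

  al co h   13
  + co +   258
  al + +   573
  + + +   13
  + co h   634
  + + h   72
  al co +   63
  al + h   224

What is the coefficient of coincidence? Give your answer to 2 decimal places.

0.59

The two most frequent reciprocal classes, al + + and + co h, are the parental types, so the F1 was al + + / + co h.
The two rarest classes, + + + and al co h, are the double crossovers. Comparing them with the parentals, only the al allele has switched, so al is the middle locus and the order is co – al – h.
co–al: (135 + 26)/1850 = 0.0870; al–h: (482 + 26)/1850 = 0.2746.
Expected DCO frequency = 0.0870 × 0.2746 ≈ 0.02389; observed = 26/1850 ≈ 0.01405.
Coefficient of coincidence = 0.01405/0.02389 ≈ 0.59.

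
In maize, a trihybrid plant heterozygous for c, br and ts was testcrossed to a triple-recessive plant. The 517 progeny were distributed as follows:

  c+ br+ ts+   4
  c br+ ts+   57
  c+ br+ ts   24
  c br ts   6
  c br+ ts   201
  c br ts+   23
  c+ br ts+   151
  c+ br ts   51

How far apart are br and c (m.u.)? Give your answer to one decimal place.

11.0 m.u.

The two most frequent reciprocal classes, c+ br ts+ and c br+ ts, are the parental types, so the F1 was c+ br ts+ / c br+ ts.
The two rarest classes, c+ br+ ts+ and c br ts, are the double crossovers. Comparing them with the parentals, only the br allele has switched, so br is the middle locus and the order is ts – br – c.
Crossovers in the br–c interval produce the single-crossover classes c br ts+ and c+ br+ ts (23 + 24 = 47) plus the double crossovers (10).
RF(br–c) = (47 + 10) / 517 = 57/517 = 0.1103 → 11.0 m.u.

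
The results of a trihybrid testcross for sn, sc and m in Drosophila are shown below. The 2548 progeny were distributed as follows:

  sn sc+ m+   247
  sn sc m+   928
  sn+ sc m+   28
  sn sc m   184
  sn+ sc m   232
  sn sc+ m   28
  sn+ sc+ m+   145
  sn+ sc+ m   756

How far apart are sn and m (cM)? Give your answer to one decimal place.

The two most frequent reciprocal classes, sn sc m+ and sn+ sc+ m, are the parental types, so the F1 was sn sc m+ / sn+ sc+ m.
The two rarest classes, sn+ sc m+ and sn sc+ m, are the double crossovers. Comparing them with the parentals, only the sn allele has switched, so sn is the middle locus and the order is m – sn – sc.
Crossovers in the m–sn interval produce the single-crossover classes sn sc m and sn+ sc+ m+ (184 + 145 = 329) plus the double crossovers (56).
RF(m–sn) = (329 + 56) / 2548 = 385/2548 = 0.1511 → 15.1 cM.

15.1 cM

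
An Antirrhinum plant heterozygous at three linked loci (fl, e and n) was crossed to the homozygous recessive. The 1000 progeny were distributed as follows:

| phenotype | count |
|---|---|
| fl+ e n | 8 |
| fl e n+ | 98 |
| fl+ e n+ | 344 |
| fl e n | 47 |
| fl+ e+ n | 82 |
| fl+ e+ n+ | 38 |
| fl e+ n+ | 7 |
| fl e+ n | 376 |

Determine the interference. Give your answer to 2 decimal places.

The two most frequent reciprocal classes, fl e+ n and fl+ e n+, are the parental types, so the F1 was fl e+ n / fl+ e n+.
The two rarest classes, fl e+ n+ and fl+ e n, are the double crossovers. Comparing them with the parentals, only the n allele has switched, so n is the middle locus and the order is fl – n – e.
fl–n: (180 + 15)/1000 = 0.1950; n–e: (85 + 15)/1000 = 0.1000.
Expected DCO frequency = 0.1950 × 0.1000 ≈ 0.01950; observed = 15/1000 ≈ 0.01500.
Coefficient of coincidence = 0.01500/0.01950 ≈ 0.77; interference = 1 − 0.77 = 0.23.

0.23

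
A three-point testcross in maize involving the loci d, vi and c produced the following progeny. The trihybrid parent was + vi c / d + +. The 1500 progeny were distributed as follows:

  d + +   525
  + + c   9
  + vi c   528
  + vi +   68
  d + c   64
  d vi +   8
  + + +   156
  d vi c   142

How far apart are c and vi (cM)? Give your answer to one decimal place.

9.9 cM

The two rarest classes, + + c and d vi +, are the double crossovers. Comparing them with the parentals, only the vi allele has switched, so vi is the middle locus and the order is c – vi – d.
Crossovers in the c–vi interval produce the single-crossover classes + vi + and d + c (68 + 64 = 132) plus the double crossovers (17).
RF(c–vi) = (132 + 17) / 1500 = 149/1500 = 0.0993 → 9.9 cM.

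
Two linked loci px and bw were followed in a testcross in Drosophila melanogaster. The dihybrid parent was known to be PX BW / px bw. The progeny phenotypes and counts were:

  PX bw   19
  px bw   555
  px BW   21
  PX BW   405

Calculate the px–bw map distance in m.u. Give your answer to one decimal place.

4.0 m.u.

The recombinant classes are PX bw and px BW: 19 + 21 = 40.
Recombination frequency = 40/1000 = 0.0400 ≈ 4.0%, i.e. 4.0 m.u.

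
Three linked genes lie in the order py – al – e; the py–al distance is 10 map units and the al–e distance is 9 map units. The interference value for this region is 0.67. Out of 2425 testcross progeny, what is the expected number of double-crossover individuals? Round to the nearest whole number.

7

Map distances give recombination frequencies of 0.100 and 0.090 for the two intervals.
With interference 0.67 (so coincidence = 0.33), expected double-crossover frequency = 0.100 × 0.090 × 0.33 = 0.00297.
Expected number = 0.00297 × 2425 = 7.20 ≈ 7.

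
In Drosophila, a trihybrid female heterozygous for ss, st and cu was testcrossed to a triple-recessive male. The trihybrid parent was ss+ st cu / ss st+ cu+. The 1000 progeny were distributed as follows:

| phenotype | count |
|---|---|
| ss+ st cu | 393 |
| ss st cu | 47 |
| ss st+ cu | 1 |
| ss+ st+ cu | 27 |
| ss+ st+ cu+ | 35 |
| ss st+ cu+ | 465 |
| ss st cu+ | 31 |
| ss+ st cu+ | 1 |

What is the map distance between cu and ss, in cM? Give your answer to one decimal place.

The two rarest classes, ss+ st cu+ and ss st+ cu, are the double crossovers. Comparing them with the parentals, only the cu allele has switched, so cu is the middle locus and the order is st – cu – ss.
Crossovers in the cu–ss interval produce the single-crossover classes ss st cu and ss+ st+ cu+ (47 + 35 = 82) plus the double crossovers (2).
RF(cu–ss) = (82 + 2) / 1000 = 84/1000 = 0.0840 → 8.4 cM.

8.4 cM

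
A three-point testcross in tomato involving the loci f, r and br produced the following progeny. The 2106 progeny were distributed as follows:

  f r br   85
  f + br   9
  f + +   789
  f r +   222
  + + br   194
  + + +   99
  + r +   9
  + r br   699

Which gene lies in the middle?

br

The two most frequent reciprocal classes, + r br and f + +, are the parental types, so the F1 was + r br / f + +.
The two rarest classes, + r + and f + br, are the double crossovers. Comparing them with the parentals, only the br allele has switched, so br is the middle locus and the order is r – br – f.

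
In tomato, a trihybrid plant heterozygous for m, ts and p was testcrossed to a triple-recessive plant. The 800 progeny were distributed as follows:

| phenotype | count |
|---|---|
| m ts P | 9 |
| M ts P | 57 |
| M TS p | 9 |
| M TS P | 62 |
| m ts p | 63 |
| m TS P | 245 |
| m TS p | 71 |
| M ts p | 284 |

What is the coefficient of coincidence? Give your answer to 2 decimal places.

The two most frequent reciprocal classes, m TS P and M ts p, are the parental types, so the F1 was m TS P / M ts p.
The two rarest classes, m ts P and M TS p, are the double crossovers. Comparing them with the parentals, only the ts allele has switched, so ts is the middle locus and the order is m – ts – p.
m–ts: (125 + 18)/800 = 0.1787; ts–p: (128 + 18)/800 = 0.1825.
Expected DCO frequency = 0.1787 × 0.1825 ≈ 0.03261; observed = 18/800 ≈ 0.02250.
Coefficient of coincidence = 0.02250/0.03261 ≈ 0.69.

0.69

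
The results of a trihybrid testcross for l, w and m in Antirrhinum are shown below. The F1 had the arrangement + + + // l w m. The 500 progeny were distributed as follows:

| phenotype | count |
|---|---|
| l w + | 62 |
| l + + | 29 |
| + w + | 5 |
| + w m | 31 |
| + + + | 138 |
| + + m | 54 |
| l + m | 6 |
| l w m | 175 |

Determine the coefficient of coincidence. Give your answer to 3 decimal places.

0.610

The two rarest classes, + w + and l + m, are the double crossovers. Comparing them with the parentals, only the w allele has switched, so w is the middle locus and the order is m – w – l.
m–w: (116 + 11)/500 = 0.2540; w–l: (60 + 11)/500 = 0.1420.
Expected DCO frequency = 0.2540 × 0.1420 ≈ 0.03607; observed = 11/500 ≈ 0.02200.
Coefficient of coincidence = 0.02200/0.03607 ≈ 0.610.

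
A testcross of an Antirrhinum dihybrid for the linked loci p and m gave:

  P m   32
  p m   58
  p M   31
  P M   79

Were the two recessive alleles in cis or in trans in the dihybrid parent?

The two most frequent classes are P M (79) and p m (58); these are the parental (non-recombinant) types.
So the F1 carried P M on one chromosome and p m on the other — the recessive alleles are on the same chromosome (cis / coupling).

cis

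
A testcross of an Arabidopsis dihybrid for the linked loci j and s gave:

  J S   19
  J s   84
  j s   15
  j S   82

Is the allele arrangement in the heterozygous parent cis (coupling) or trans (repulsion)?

The two most frequent classes are J s (84) and j S (82); these are the parental (non-recombinant) types.
So the F1 carried J s on one chromosome and j S on the other — the recessive alleles are on opposite chromosomes (trans / repulsion).

trans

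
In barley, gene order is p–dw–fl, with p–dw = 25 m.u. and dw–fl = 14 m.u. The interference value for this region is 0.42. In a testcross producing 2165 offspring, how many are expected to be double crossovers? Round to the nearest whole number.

Map distances give recombination frequencies of 0.250 and 0.140 for the two intervals.
With interference 0.42 (so coincidence = 0.58), expected double-crossover frequency = 0.250 × 0.140 × 0.58 = 0.02030.
Expected number = 0.02030 × 2165 = 43.95 ≈ 44.

44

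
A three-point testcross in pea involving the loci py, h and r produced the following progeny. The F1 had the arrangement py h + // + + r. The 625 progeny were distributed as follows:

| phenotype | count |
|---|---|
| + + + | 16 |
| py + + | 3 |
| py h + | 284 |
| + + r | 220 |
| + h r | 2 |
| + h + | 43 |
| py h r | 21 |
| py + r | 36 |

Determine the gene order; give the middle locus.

The two rarest classes, py + + and + h r, are the double crossovers. Comparing them with the parentals, only the h allele has switched, so h is the middle locus and the order is py – h – r.

h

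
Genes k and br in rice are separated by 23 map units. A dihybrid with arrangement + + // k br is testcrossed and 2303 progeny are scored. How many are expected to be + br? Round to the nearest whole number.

A map distance of 23 map units corresponds to a recombination frequency of 0.230.
The F1 is + + / k br, so + br is a recombinant gamete class with expected frequency r/2 = 0.230/2 = 0.1150.
Expected number = 0.1150 × 2303 = 264.85 ≈ 265.

265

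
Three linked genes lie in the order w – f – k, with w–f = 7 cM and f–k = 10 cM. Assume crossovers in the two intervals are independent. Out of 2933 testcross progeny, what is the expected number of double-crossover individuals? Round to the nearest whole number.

21

Map distances give recombination frequencies of 0.070 and 0.100 for the two intervals.
With no interference, expected double-crossover frequency = 0.070 × 0.100 = 0.00700.
Expected number = 0.00700 × 2933 = 20.53 ≈ 21.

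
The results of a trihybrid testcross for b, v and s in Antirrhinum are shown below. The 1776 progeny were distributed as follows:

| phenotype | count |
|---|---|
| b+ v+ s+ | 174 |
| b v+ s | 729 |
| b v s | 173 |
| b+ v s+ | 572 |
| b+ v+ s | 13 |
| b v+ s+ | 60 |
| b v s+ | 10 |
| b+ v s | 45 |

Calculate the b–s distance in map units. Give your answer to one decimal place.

The two most frequent reciprocal classes, b v+ s and b+ v s+, are the parental types, so the F1 was b v+ s / b+ v s+.
The two rarest classes, b+ v+ s and b v s+, are the double crossovers. Comparing them with the parentals, only the b allele has switched, so b is the middle locus and the order is s – b – v.
Crossovers in the s–b interval produce the single-crossover classes b v+ s+ and b+ v s (60 + 45 = 105) plus the double crossovers (23).
RF(s–b) = (105 + 23) / 1776 = 128/1776 = 0.0721 → 7.2 map units.

7.2 map units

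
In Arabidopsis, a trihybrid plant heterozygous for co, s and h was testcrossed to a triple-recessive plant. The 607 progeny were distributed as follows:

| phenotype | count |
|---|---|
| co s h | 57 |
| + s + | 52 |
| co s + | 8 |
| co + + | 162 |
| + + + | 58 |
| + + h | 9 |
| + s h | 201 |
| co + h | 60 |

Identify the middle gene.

The two most frequent reciprocal classes, + s h and co + +, are the parental types, so the F1 was + s h / co + +.
The two rarest classes, + + h and co s +, are the double crossovers. Comparing them with the parentals, only the s allele has switched, so s is the middle locus and the order is h – s – co.

s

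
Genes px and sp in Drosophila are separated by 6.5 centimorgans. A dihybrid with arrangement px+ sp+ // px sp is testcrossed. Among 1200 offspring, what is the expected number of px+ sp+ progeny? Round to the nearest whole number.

A map distance of 6.5 centimorgans corresponds to a recombination frequency of 0.065.
The F1 is px+ sp+ / px sp, so px+ sp+ is a parental gamete class with expected frequency (1 − r)/2 = 0.935/2 = 0.4675.
Expected number = 0.4675 × 1200 = 561.00 ≈ 561.

561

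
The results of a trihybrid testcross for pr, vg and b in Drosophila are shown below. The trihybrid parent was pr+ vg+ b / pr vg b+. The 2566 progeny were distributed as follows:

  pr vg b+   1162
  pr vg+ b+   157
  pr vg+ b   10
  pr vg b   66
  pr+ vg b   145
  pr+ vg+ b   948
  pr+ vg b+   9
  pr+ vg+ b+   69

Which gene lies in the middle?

The two rarest classes, pr vg+ b and pr+ vg b+, are the double crossovers. Comparing them with the parentals, only the pr allele has switched, so pr is the middle locus and the order is vg – pr – b.

pr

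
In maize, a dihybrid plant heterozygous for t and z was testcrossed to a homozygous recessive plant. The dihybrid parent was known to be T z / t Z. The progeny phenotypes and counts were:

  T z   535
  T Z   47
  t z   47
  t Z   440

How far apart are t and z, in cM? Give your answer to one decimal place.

8.8 cM

The recombinant classes are T Z and t z: 47 + 47 = 94.
Recombination frequency = 94/1069 = 0.0879 ≈ 8.8%, i.e. 8.8 cM.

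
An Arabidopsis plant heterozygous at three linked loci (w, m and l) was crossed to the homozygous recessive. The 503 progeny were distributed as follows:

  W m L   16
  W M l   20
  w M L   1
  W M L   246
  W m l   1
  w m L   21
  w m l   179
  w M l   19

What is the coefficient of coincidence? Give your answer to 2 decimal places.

0.63

The two most frequent reciprocal classes, W M L and w m l, are the parental types, so the F1 was W M L / w m l.
The two rarest classes, w M L and W m l, are the double crossovers. Comparing them with the parentals, only the w allele has switched, so w is the middle locus and the order is m – w – l.
m–w: (35 + 2)/503 = 0.0736; w–l: (41 + 2)/503 = 0.0855.
Expected DCO frequency = 0.0736 × 0.0855 ≈ 0.00629; observed = 2/503 ≈ 0.00398.
Coefficient of coincidence = 0.00398/0.00629 ≈ 0.63.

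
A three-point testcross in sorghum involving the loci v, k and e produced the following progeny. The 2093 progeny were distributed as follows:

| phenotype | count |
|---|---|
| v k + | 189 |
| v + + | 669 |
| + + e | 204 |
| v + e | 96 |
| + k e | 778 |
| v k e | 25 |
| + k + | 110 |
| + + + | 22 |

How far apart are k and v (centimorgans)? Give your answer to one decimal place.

21.0 centimorgans

The two most frequent reciprocal classes, + k e and v + +, are the parental types, so the F1 was + k e / v + +.
The two rarest classes, v k e and + + +, are the double crossovers. Comparing them with the parentals, only the v allele has switched, so v is the middle locus and the order is e – v – k.
Crossovers in the v–k interval produce the single-crossover classes + + e and v k + (204 + 189 = 393) plus the double crossovers (47).
RF(v–k) = (393 + 47) / 2093 = 440/2093 = 0.2102 → 21.0 centimorgans.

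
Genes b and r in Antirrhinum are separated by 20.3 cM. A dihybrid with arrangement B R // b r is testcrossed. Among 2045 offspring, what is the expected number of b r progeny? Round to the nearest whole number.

A map distance of 20.3 cM corresponds to a recombination frequency of 0.203.
The F1 is B R / b r, so b r is a parental gamete class with expected frequency (1 − r)/2 = 0.797/2 = 0.3985.
Expected number = 0.3985 × 2045 = 814.93 ≈ 815.

815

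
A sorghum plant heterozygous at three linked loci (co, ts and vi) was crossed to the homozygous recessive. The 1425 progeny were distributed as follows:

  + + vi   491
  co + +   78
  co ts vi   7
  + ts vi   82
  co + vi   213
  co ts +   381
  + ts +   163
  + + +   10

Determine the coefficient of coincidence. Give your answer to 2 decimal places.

The two most frequent reciprocal classes, + + vi and co ts +, are the parental types, so the F1 was + + vi / co ts +.
The two rarest classes, + + + and co ts vi, are the double crossovers. Comparing them with the parentals, only the vi allele has switched, so vi is the middle locus and the order is ts – vi – co.
ts–vi: (160 + 17)/1425 = 0.1242; vi–co: (376 + 17)/1425 = 0.2758.
Expected DCO frequency = 0.1242 × 0.2758 ≈ 0.03425; observed = 17/1425 ≈ 0.01193.
Coefficient of coincidence = 0.01193/0.03425 ≈ 0.35.

0.35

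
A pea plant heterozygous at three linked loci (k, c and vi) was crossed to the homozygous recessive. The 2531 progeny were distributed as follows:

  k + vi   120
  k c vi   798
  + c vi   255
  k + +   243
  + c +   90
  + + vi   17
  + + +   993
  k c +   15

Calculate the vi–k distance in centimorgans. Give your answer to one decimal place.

The two most frequent reciprocal classes, + + + and k c vi, are the parental types, so the F1 was + + + / k c vi.
The two rarest classes, + + vi and k c +, are the double crossovers. Comparing them with the parentals, only the vi allele has switched, so vi is the middle locus and the order is k – vi – c.
Crossovers in the k–vi interval produce the single-crossover classes k + + and + c vi (243 + 255 = 498) plus the double crossovers (32).
RF(k–vi) = (498 + 32) / 2531 = 530/2531 = 0.2094 → 20.9 centimorgans.

20.9 centimorgans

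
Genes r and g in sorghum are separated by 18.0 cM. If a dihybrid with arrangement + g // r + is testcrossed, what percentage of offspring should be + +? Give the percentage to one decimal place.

A map distance of 18.0 cM corresponds to a recombination frequency of 0.180.
The F1 is + g / r +, so + + is a recombinant gamete class with expected frequency r/2 = 0.180/2 = 0.0900.
That is 0.0900 = 9.0% of the progeny.

9.0%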